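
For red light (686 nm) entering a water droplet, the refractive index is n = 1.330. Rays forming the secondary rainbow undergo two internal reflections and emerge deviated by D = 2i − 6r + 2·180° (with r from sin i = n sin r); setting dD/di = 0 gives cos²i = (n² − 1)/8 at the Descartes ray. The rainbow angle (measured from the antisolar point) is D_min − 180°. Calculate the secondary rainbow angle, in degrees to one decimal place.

cos²i = (1.76890 − 1)/8 = 0.09611; i = arccos(0.31002) = 71.940°.
sin r = sin 71.940°/1.330 = 0.71483; r = 45.630°.
D_min = 2·71.940° − 6·45.630° + 360° = 230.101°.
Rainbow angle = D_min − 180° = 50.101°.

50.1°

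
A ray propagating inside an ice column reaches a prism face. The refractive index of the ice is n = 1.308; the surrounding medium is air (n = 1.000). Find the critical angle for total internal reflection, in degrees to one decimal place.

sin θ_c = n_air / n = 1.000 / 1.308 = 0.7645.
θ_c = arcsin(0.7645) = 49.86°.

49.9°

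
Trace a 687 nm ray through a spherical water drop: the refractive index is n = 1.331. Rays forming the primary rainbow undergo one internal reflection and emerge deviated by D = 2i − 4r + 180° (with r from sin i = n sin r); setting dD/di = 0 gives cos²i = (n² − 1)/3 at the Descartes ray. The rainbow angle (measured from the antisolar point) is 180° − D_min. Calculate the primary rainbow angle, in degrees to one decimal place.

cos²i = (1.77156 − 1)/3 = 0.25719; i = arccos(0.50714) = 59.527°.
sin r = sin 59.527°/1.331 = 0.64753; r = 40.356°.
D_min = 2·59.527° − 4·40.356° + 180° = 137.630°.
Rainbow angle = 180° − D_min = 42.370°.

42.4°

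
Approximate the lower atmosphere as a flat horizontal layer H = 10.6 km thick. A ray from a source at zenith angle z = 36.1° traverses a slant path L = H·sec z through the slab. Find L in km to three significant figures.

sec z = 1/cos 36.1° = 1.2376.
L = 10.6 × 1.2376 = 13.119 km.

13.1 km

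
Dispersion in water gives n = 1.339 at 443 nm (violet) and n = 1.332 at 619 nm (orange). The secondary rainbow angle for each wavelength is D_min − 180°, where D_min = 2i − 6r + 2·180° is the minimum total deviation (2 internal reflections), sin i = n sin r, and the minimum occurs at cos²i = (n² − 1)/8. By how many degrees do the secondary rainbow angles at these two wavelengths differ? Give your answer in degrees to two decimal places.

1.82°

At 443 nm (n = 1.339): cos²i = 0.09912 → i = 71.650°, r = 45.141°, D_min = 232.451°, rainbow angle = 52.451°.
At 619 nm (n = 1.332): cos²i = 0.09678 → i = 71.875°, r = 45.520°, D_min = 230.628°, rainbow angle = 50.628°.
Angular width = |52.451° − 50.628°| = 1.823°.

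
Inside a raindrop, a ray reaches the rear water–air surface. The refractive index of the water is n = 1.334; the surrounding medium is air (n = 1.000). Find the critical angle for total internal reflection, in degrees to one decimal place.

sin θ_c = n_air / n = 1.000 / 1.334 = 0.7496.
θ_c = arcsin(0.7496) = 48.56°.

48.6°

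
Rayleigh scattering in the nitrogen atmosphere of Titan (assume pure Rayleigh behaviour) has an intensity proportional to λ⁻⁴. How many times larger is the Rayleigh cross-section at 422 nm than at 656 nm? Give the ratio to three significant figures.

5.84

Rayleigh scattering ∝ λ⁻⁴, so the ratio of coefficients is the inverse fourth power of the wavelength ratio.
σ(422)/σ(656) = (656/422)⁴ = (1.5545)⁴ = 5.839.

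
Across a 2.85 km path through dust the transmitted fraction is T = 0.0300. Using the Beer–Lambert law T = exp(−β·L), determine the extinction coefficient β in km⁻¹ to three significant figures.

1.23 km⁻¹

Beer–Lambert: T = exp(−βL) ⇒ β = −ln(T)/L = −ln(0.0300)/2.85 = 3.5066/2.85 = 1.23 km⁻¹.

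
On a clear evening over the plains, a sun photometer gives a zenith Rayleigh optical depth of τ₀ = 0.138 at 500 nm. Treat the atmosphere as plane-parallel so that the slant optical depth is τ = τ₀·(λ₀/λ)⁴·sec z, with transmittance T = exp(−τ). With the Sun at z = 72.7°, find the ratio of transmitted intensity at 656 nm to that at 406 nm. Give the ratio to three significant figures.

Airmass: sec 72.7° = 3.3628.
τ(656 nm) = 0.138 × (500/656)⁴ × 3.3628 = 0.138 × 0.3375 × 3.3628 = 0.1566.
τ(406 nm) = 0.138 × (500/406)⁴ × 3.3628 = 0.138 × 2.3003 × 3.3628 = 1.0675.
T(656)/T(406) = exp(τ_B − τ_A) = exp(0.9108) = 2.4864.

2.49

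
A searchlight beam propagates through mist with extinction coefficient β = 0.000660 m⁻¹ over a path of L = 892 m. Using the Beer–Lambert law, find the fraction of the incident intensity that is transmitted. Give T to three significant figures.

0.555

τ = β·L = 0.000660 × 892 = 0.5887.
T = exp(−0.5887) = 0.5550.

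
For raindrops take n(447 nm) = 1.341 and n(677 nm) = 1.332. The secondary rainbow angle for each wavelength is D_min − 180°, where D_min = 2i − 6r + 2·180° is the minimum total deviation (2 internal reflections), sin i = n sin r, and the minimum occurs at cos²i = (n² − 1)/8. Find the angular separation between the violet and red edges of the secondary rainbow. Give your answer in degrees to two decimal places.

2.34°

At 447 nm (n = 1.341): cos²i = 0.09979 → i = 71.586°, r = 45.034°, D_min = 232.966°, rainbow angle = 52.966°.
At 677 nm (n = 1.332): cos²i = 0.09678 → i = 71.875°, r = 45.520°, D_min = 230.628°, rainbow angle = 50.628°.
Angular width = |52.966° − 50.628°| = 2.337°.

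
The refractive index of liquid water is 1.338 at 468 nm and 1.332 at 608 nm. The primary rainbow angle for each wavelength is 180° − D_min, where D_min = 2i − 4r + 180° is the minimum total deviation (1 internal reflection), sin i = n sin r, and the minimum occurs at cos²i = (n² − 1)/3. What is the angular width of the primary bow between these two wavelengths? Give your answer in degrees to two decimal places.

At 468 nm (n = 1.338): cos²i = 0.26341 → i = 59.120°, r = 39.899°, D_min = 138.643°, rainbow angle = 41.357°.
At 608 nm (n = 1.332): cos²i = 0.25807 → i = 59.469°, r = 40.290°, D_min = 137.776°, rainbow angle = 42.224°.
Angular width = |41.357° − 42.224°| = 0.867°.

0.87°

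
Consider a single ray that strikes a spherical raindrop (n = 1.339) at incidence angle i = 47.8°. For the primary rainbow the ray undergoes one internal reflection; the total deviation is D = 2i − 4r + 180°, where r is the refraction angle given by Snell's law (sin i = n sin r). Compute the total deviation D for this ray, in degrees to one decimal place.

sin r = sin 47.8° / 1.339 = 0.7408/1.339 = 0.5533; r = 33.59°.
D = 2·47.8° − 4·33.59° + 180° = 95.60° − 134.36° + 180° = 141.24°.

141.2°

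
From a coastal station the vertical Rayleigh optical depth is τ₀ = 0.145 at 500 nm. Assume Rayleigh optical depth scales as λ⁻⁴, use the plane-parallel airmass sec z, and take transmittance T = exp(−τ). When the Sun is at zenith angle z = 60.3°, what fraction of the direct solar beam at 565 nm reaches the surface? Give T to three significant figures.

0.836

sec 60.3° = 2.0183.
τ = 0.145 × (500/565)⁴ × 2.0183 = 0.145 × 0.6133 × 2.0183 = 0.1795.
T = exp(−0.1795) = 0.8357.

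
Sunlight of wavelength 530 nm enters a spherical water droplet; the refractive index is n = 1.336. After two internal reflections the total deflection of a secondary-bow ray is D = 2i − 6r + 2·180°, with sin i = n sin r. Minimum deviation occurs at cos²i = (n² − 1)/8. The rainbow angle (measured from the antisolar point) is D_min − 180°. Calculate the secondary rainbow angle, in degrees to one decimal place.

51.7°

cos²i = (1.78490 − 1)/8 = 0.09811; i = arccos(0.31323) = 71.746°.
sin r = sin 71.746°/1.336 = 0.71084; r = 45.303°.
D_min = 2·71.746° − 6·45.303° + 360° = 231.674°.
Rainbow angle = D_min − 180° = 51.674°.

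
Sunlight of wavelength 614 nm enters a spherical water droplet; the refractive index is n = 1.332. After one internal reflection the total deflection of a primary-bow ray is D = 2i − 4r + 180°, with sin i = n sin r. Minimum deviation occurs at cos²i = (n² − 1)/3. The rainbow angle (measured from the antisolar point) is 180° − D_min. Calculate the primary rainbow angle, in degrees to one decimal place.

cos²i = (1.77422 − 1)/3 = 0.25807; i = arccos(0.50801) = 59.469°.
sin r = sin 59.469°/1.332 = 0.64666; r = 40.290°.
D_min = 2·59.469° − 4·40.290° + 180° = 137.776°.
Rainbow angle = 180° − D_min = 42.224°.

42.2°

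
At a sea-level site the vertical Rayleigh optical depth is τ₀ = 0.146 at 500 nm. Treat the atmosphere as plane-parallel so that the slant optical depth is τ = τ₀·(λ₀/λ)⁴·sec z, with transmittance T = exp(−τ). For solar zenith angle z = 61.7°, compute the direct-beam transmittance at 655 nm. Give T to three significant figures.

sec 61.7° = 2.1093.
τ = 0.146 × (500/655)⁴ × 2.1093 = 0.146 × 0.3396 × 2.1093 = 0.1046.
T = exp(−0.1046) = 0.9007.

0.901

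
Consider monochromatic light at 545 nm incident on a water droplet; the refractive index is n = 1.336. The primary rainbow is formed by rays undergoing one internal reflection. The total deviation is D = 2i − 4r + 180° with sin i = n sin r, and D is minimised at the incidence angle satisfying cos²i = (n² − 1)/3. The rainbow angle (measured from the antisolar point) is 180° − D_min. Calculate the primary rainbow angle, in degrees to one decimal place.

41.6°

cos²i = (1.78490 − 1)/3 = 0.26163; i = arccos(0.51150) = 59.236°.
sin r = sin 59.236°/1.336 = 0.64318; r = 40.029°.
D_min = 2·59.236° − 4·40.029° + 180° = 138.356°.
Rainbow angle = 180° − D_min = 41.644°.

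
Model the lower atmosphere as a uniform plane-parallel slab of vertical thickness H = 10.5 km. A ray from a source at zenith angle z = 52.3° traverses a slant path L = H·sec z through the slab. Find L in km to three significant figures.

sec z = 1/cos 52.3° = 1.6353.
L = 10.5 × 1.6353 = 17.170 km.

17.2 km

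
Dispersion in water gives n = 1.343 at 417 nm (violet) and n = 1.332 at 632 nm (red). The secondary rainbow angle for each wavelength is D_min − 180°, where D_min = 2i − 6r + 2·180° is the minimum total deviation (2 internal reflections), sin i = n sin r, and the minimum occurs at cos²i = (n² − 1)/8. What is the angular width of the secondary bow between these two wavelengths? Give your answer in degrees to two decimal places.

2.85°

At 417 nm (n = 1.343): cos²i = 0.10046 → i = 71.522°, r = 44.928°, D_min = 233.478°, rainbow angle = 53.478°.
At 632 nm (n = 1.332): cos²i = 0.09678 → i = 71.875°, r = 45.520°, D_min = 230.628°, rainbow angle = 50.628°.
Angular width = |53.478° − 50.628°| = 2.849°.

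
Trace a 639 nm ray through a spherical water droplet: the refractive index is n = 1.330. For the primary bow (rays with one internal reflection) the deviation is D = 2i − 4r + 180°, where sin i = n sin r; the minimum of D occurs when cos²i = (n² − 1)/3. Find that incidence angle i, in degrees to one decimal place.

cos²i = (1.330² − 1)/3 = (1.76890 − 1)/3 = 0.25630.
cos i = 0.50626, so i = 59.585°.

59.6°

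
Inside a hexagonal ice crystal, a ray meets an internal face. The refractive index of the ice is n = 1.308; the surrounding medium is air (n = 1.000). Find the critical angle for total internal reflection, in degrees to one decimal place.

sin θ_c = n_air / n = 1.000 / 1.308 = 0.7645.
θ_c = arcsin(0.7645) = 49.86°.

49.9°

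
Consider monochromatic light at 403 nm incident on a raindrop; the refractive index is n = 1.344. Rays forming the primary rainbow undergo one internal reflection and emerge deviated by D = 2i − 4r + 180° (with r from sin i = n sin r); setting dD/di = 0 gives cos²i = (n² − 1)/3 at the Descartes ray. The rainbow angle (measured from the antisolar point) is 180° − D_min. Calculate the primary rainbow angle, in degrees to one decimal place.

cos²i = (1.80634 − 1)/3 = 0.26878; i = arccos(0.51844) = 58.772°.
sin r = sin 58.772°/1.344 = 0.63625; r = 39.512°.
D_min = 2·58.772° − 4·39.512° + 180° = 139.495°.
Rainbow angle = 180° − D_min = 40.505°.

40.5°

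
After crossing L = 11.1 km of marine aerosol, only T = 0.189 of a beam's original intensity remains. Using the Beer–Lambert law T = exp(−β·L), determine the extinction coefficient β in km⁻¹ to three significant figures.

0.150 km⁻¹

Beer–Lambert: T = exp(−βL) ⇒ β = −ln(T)/L = −ln(0.189)/11.1 = 1.6660/11.1 = 0.1501 km⁻¹.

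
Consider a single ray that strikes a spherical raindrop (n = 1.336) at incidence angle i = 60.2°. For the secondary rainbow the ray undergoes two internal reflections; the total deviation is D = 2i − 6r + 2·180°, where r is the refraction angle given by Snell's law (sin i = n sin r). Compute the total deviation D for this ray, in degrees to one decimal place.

sin r = sin 60.2° / 1.336 = 0.8678/1.336 = 0.6495; r = 40.51°.
D = 2·60.2° − 6·40.51° + 2·180° = 120.40° − 243.03° + 360° = 237.37°.

237.4°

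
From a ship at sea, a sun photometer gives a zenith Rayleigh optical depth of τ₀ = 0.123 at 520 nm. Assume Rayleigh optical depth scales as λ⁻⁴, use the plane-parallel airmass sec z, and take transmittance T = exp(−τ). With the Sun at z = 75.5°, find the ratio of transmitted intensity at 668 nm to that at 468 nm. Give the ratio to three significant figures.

Airmass: sec 75.5° = 3.9939.
τ(668 nm) = 0.123 × (520/668)⁴ × 3.9939 = 0.123 × 0.3672 × 3.9939 = 0.1804.
τ(468 nm) = 0.123 × (520/468)⁴ × 3.9939 = 0.123 × 1.5242 × 3.9939 = 0.7487.
T(668)/T(468) = exp(τ_B − τ_A) = exp(0.5684) = 1.7654.

1.77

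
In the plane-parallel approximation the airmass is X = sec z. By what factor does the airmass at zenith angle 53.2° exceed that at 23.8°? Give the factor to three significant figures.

1.53

X(53.2°)/X(23.8°) = sec 53.2° / sec 23.8° = cos 23.8° / cos 53.2° = 0.9150/0.5990 = 1.5274.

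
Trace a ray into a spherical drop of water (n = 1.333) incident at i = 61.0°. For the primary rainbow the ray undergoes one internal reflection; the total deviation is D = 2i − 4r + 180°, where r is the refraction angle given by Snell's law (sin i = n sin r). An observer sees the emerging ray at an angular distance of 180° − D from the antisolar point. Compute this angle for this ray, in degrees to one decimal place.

42.0°

sin r = sin 61.0° / 1.333 = 0.8746/1.333 = 0.6561; r = 41.01°.
D = 2·61.0° − 4·41.01° + 180° = 122.00° − 164.02° + 180° = 137.98°.
Angle from antisolar point = 180° − D = 42.02°.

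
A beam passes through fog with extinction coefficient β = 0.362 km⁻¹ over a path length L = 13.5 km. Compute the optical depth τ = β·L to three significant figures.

4.89

τ = β·L = 0.362 × 13.5 = 4.8870.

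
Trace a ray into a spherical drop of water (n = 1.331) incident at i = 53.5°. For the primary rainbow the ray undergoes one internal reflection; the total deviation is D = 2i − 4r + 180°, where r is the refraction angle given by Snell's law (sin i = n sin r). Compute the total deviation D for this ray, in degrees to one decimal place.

138.4°

sin r = sin 53.5° / 1.331 = 0.8039/1.331 = 0.6039; r = 37.15°.
D = 2·53.5° − 4·37.15° + 180° = 107.00° − 148.61° + 180° = 138.39°.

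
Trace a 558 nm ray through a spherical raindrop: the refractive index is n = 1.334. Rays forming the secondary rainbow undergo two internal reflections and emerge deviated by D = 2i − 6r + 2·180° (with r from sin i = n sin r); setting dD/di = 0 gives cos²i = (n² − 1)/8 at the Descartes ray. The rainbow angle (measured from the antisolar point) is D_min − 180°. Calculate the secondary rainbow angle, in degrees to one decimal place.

51.2°

cos²i = (1.77956 − 1)/8 = 0.09744; i = arccos(0.31216) = 71.810°.
sin r = sin 71.810°/1.334 = 0.71217; r = 45.411°.
D_min = 2·71.810° − 6·45.411° + 360° = 231.153°.
Rainbow angle = D_min − 180° = 51.153°.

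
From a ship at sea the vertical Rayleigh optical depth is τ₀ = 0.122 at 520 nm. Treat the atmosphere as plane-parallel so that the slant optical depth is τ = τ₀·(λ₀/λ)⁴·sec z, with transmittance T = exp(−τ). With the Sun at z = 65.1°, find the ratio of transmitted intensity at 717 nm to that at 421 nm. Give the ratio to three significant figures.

1.81

Airmass: sec 65.1° = 2.3751.
τ(717 nm) = 0.122 × (520/717)⁴ × 2.3751 = 0.122 × 0.2767 × 2.3751 = 0.0802.
τ(421 nm) = 0.122 × (520/421)⁴ × 2.3751 = 0.122 × 2.3275 × 2.3751 = 0.6744.
T(717)/T(421) = exp(τ_B − τ_A) = exp(0.5942) = 1.8117.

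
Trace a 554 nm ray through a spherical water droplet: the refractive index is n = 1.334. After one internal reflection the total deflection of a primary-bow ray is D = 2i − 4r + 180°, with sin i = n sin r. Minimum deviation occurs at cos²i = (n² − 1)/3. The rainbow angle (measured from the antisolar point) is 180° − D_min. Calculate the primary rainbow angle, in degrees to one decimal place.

41.9°

cos²i = (1.77956 − 1)/3 = 0.25985; i = arccos(0.50976) = 59.352°.
sin r = sin 59.352°/1.334 = 0.64492; r = 40.159°.
D_min = 2·59.352° − 4·40.159° + 180° = 138.067°.
Rainbow angle = 180° − D_min = 41.933°.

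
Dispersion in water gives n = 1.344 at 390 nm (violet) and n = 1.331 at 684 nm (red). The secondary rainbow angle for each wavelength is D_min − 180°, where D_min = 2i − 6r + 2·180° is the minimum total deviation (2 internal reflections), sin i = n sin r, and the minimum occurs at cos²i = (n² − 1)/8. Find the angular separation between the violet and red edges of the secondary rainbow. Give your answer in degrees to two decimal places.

At 390 nm (n = 1.344): cos²i = 0.10079 → i = 71.490°, r = 44.874°, D_min = 233.733°, rainbow angle = 53.733°.
At 684 nm (n = 1.331): cos²i = 0.09645 → i = 71.907°, r = 45.575°, D_min = 230.365°, rainbow angle = 50.365°.
Angular width = |53.733° − 50.365°| = 3.368°.

3.37°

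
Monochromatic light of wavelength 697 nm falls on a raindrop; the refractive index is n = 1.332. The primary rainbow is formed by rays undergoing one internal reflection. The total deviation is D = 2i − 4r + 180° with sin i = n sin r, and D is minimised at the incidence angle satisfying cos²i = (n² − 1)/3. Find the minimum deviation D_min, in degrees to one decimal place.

cos²i = (1.77422 − 1)/3 = 0.25807; i = arccos(0.50801) = 59.469°.
sin r = sin 59.469°/1.332 = 0.64666; r = 40.290°.
D_min = 2·59.469° − 4·40.290° + 180° = 137.776°.

137.8°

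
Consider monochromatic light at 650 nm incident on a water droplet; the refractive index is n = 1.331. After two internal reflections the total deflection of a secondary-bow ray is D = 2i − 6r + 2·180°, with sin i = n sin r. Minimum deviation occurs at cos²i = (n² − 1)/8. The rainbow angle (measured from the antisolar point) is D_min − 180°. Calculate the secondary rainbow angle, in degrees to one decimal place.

cos²i = (1.77156 − 1)/8 = 0.09645; i = arccos(0.31056) = 71.907°.
sin r = sin 71.907°/1.331 = 0.71417; r = 45.575°.
D_min = 2·71.907° − 6·45.575° + 360° = 230.365°.
Rainbow angle = D_min − 180° = 50.365°.

50.4°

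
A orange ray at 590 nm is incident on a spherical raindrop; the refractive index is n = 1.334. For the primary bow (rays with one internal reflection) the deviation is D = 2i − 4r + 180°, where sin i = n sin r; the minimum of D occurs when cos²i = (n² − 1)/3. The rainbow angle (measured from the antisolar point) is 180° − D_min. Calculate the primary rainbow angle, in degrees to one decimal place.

41.9°

cos²i = (1.77956 − 1)/3 = 0.25985; i = arccos(0.50976) = 59.352°.
sin r = sin 59.352°/1.334 = 0.64492; r = 40.159°.
D_min = 2·59.352° − 4·40.159° + 180° = 138.067°.
Rainbow angle = 180° − D_min = 41.933°.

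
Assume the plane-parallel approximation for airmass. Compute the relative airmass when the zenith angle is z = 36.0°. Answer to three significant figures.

1.24

X = sec z = 1/cos 36.0° = 1/0.8090 = 1.2361.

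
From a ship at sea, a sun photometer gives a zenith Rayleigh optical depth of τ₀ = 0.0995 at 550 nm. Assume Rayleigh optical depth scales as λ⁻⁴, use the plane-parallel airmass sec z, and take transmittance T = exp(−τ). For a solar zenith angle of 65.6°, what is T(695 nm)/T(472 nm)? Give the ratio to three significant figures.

1.42

Airmass: sec 65.6° = 2.4207.
τ(695 nm) = 0.0995 × (550/695)⁴ × 2.4207 = 0.0995 × 0.3922 × 2.4207 = 0.0945.
τ(472 nm) = 0.0995 × (550/472)⁴ × 2.4207 = 0.0995 × 1.8437 × 2.4207 = 0.4441.
T(695)/T(472) = exp(τ_B − τ_A) = exp(0.3496) = 1.4185.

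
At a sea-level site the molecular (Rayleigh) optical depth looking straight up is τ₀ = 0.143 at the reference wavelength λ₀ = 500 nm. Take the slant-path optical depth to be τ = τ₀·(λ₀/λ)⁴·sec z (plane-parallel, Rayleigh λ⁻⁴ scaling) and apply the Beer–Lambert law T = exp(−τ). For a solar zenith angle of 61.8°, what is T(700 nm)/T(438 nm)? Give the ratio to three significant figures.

1.55

Airmass: sec 61.8° = 2.1162.
τ(700 nm) = 0.143 × (500/700)⁴ × 2.1162 = 0.143 × 0.2603 × 2.1162 = 0.0788.
τ(438 nm) = 0.143 × (500/438)⁴ × 2.1162 = 0.143 × 1.6982 × 2.1162 = 0.5139.
T(700)/T(438) = exp(τ_B − τ_A) = exp(0.4351) = 1.5451.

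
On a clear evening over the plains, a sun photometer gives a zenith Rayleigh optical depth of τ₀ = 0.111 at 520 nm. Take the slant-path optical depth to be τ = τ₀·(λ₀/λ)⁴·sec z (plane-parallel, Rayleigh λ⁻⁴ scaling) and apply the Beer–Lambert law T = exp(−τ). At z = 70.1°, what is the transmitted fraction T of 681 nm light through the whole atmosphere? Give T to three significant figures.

0.895

sec 70.1° = 2.9379.
τ = 0.111 × (520/681)⁴ × 2.9379 = 0.111 × 0.3400 × 2.9379 = 0.1109.
T = exp(−0.1109) = 0.8951.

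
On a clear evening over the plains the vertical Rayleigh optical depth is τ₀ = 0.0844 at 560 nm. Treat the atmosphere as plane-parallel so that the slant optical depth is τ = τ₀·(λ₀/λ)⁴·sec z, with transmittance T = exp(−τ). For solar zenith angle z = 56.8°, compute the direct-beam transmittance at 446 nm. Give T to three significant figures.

0.682

sec 56.8° = 1.8263.
τ = 0.0844 × (560/446)⁴ × 1.8263 = 0.0844 × 2.4855 × 1.8263 = 0.3831.
T = exp(−0.3831) = 0.6817.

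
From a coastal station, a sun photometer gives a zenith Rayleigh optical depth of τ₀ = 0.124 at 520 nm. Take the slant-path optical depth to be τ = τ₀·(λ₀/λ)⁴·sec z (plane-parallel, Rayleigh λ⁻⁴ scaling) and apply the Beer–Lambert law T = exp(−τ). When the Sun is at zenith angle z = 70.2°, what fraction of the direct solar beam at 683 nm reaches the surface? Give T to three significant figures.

sec 70.2° = 2.9521.
τ = 0.124 × (520/683)⁴ × 2.9521 = 0.124 × 0.3360 × 2.9521 = 0.1230.
T = exp(−0.1230) = 0.8843.

0.884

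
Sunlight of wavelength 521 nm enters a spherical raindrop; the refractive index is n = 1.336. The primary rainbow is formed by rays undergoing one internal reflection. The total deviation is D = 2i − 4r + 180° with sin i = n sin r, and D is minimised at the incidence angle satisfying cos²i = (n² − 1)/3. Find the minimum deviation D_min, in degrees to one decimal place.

138.4°

cos²i = (1.78490 − 1)/3 = 0.26163; i = arccos(0.51150) = 59.236°.
sin r = sin 59.236°/1.336 = 0.64318; r = 40.029°.
D_min = 2·59.236° − 4·40.029° + 180° = 138.356°.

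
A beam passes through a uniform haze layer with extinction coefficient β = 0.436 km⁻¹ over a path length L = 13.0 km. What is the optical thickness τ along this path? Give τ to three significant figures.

5.67

τ = β·L = 0.436 × 13.0 = 5.6680.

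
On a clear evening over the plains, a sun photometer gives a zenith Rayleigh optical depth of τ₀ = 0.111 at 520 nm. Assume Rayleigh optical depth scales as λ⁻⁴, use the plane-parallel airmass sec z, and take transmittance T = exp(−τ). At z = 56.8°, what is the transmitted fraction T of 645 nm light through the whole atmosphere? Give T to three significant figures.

sec 56.8° = 1.8263.
τ = 0.111 × (520/645)⁴ × 1.8263 = 0.111 × 0.4224 × 1.8263 = 0.0856.
T = exp(−0.0856) = 0.9179.

0.918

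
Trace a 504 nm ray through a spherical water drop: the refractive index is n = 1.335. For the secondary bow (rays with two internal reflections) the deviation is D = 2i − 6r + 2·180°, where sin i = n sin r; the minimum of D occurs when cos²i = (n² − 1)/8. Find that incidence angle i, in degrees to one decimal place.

71.8°

cos²i = (1.335² − 1)/8 = (1.78222 − 1)/8 = 0.09778.
cos i = 0.31269, so i = 71.778°.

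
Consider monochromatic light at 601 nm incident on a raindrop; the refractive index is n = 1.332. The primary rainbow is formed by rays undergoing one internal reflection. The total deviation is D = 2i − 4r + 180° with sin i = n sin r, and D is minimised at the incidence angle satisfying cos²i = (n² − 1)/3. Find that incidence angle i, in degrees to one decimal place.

cos²i = (1.332² − 1)/3 = (1.77422 − 1)/3 = 0.25807.
cos i = 0.50801, so i = 59.469°.

59.5°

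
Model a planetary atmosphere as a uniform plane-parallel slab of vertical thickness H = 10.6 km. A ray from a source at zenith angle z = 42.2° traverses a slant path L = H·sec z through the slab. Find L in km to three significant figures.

14.3 km

sec z = 1/cos 42.2° = 1.3499.
L = 10.6 × 1.3499 = 14.309 km.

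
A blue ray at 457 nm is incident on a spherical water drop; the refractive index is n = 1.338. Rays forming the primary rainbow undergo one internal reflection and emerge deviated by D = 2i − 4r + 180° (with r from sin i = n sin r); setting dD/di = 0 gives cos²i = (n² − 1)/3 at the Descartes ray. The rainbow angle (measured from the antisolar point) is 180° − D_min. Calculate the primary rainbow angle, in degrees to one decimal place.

41.4°

cos²i = (1.79024 − 1)/3 = 0.26341; i = arccos(0.51324) = 59.120°.
sin r = sin 59.120°/1.338 = 0.64144; r = 39.899°.
D_min = 2·59.120° − 4·39.899° + 180° = 138.643°.
Rainbow angle = 180° − D_min = 41.357°.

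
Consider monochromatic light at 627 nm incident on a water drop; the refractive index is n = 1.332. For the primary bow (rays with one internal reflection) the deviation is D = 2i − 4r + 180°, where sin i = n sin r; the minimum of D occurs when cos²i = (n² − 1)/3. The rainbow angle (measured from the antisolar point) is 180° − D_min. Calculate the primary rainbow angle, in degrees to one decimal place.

42.2°

cos²i = (1.77422 − 1)/3 = 0.25807; i = arccos(0.50801) = 59.469°.
sin r = sin 59.469°/1.332 = 0.64666; r = 40.290°.
D_min = 2·59.469° − 4·40.290° + 180° = 137.776°.
Rainbow angle = 180° − D_min = 42.224°.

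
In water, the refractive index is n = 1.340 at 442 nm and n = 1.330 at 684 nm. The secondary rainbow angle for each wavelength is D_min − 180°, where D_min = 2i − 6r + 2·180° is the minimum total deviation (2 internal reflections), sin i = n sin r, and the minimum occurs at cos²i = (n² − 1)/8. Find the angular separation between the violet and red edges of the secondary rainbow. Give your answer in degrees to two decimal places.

2.61°

At 442 nm (n = 1.340): cos²i = 0.09945 → i = 71.618°, r = 45.088°, D_min = 232.709°, rainbow angle = 52.709°.
At 684 nm (n = 1.330): cos²i = 0.09611 → i = 71.940°, r = 45.630°, D_min = 230.101°, rainbow angle = 50.101°.
Angular width = |52.709° − 50.101°| = 2.608°.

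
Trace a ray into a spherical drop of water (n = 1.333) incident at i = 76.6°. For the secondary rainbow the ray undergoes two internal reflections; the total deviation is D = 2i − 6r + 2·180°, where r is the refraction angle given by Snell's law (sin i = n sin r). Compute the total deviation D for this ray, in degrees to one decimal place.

sin r = sin 76.6° / 1.333 = 0.9728/1.333 = 0.7298; r = 46.87°.
D = 2·76.6° − 6·46.87° + 2·180° = 153.20° − 281.20° + 360° = 232.00°.

232.0°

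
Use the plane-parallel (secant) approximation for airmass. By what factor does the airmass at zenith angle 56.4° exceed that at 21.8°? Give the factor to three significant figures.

X(56.4°)/X(21.8°) = sec 56.4° / sec 21.8° = cos 21.8° / cos 56.4° = 0.9285/0.5534 = 1.6778.

1.68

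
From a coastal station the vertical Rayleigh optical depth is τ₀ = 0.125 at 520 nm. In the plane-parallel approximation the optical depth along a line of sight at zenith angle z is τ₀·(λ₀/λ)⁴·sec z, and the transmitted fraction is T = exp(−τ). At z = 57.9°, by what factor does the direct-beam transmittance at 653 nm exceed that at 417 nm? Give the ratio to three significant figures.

1.61

Airmass: sec 57.9° = 1.8818.
τ(653 nm) = 0.125 × (520/653)⁴ × 1.8818 = 0.125 × 0.4021 × 1.8818 = 0.0946.
τ(417 nm) = 0.125 × (520/417)⁴ × 1.8818 = 0.125 × 2.4181 × 1.8818 = 0.5688.
T(653)/T(417) = exp(τ_B − τ_A) = exp(0.4742) = 1.6067.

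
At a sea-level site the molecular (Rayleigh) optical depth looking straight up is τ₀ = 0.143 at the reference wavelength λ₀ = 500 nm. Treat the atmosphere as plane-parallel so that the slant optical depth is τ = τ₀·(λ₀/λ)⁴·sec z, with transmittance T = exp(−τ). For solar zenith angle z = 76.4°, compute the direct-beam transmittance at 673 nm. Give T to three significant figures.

sec 76.4° = 4.2527.
τ = 0.143 × (500/673)⁴ × 4.2527 = 0.143 × 0.3047 × 4.2527 = 0.1853.
T = exp(−0.1853) = 0.8309.

0.831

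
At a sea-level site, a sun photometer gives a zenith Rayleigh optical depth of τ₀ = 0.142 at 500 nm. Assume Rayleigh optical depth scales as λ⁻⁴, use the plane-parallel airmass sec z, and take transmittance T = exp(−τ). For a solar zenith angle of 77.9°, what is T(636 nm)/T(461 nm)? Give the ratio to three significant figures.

Airmass: sec 77.9° = 4.7706.
τ(636 nm) = 0.142 × (500/636)⁴ × 4.7706 = 0.142 × 0.3820 × 4.7706 = 0.2588.
τ(461 nm) = 0.142 × (500/461)⁴ × 4.7706 = 0.142 × 1.3838 × 4.7706 = 0.9374.
T(636)/T(461) = exp(τ_B − τ_A) = exp(0.6787) = 1.9712.

1.97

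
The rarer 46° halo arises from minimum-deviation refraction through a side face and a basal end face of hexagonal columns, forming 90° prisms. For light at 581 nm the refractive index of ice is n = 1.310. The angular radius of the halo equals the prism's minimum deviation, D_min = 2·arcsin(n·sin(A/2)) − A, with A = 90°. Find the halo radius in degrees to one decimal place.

n·sin(A/2) = 1.310 × sin 45° = 1.310 × 0.7071 = 0.9263.
D_min = 2·arcsin(0.9263) − 90° = 2 × 67.867° − 90° = 45.733°.

45.7°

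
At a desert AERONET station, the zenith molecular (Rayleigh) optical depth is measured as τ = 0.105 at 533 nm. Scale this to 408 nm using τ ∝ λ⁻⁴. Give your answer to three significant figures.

τ(408 nm) = τ(533 nm) × (533/408)⁴ = 0.105 × (1.3064)⁴ = 0.105 × 2.9125 = 0.3058.

0.306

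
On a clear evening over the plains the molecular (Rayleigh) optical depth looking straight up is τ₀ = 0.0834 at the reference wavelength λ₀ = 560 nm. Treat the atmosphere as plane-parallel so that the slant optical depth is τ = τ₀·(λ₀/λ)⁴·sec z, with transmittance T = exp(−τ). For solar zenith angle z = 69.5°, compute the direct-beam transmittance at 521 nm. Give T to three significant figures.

sec 69.5° = 2.8555.
τ = 0.0834 × (560/521)⁴ × 2.8555 = 0.0834 × 1.3348 × 2.8555 = 0.3179.
T = exp(−0.3179) = 0.7277.

0.728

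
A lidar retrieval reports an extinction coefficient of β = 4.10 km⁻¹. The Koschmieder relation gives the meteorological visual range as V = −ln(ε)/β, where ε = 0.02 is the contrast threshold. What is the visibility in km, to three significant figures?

V = −ln(0.02) / 4.10 = 3.912 / 4.10 = 0.9542 km.

0.954 km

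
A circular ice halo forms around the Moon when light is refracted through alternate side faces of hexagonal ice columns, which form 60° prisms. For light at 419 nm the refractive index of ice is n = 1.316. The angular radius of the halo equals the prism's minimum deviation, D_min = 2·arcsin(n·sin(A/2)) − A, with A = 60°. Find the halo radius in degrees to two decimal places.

n·sin(A/2) = 1.316 × sin 30° = 1.316 × 0.5000 = 0.6580.
D_min = 2·arcsin(0.6580) − 60° = 2 × 41.148° − 60° = 22.295°.

22.30°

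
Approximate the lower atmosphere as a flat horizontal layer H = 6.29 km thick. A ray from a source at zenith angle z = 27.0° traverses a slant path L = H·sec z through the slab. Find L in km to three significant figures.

7.06 km

sec z = 1/cos 27.0° = 1.1223.
L = 6.29 × 1.1223 = 7.059 km.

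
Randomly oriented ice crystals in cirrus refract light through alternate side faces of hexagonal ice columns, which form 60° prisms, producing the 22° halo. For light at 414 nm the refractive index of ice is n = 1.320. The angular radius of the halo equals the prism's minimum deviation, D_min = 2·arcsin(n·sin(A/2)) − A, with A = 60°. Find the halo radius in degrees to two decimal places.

n·sin(A/2) = 1.320 × sin 30° = 1.320 × 0.5000 = 0.6600.
D_min = 2·arcsin(0.6600) − 60° = 2 × 41.300° − 60° = 22.600°.

22.60°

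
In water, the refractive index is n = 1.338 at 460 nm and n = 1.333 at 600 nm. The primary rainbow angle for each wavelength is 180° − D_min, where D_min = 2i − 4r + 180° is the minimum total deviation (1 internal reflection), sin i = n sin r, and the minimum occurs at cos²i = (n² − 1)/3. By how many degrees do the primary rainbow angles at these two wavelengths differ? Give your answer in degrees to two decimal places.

0.72°

At 460 nm (n = 1.338): cos²i = 0.26341 → i = 59.120°, r = 39.899°, D_min = 138.643°, rainbow angle = 41.357°.
At 600 nm (n = 1.333): cos²i = 0.25896 → i = 59.410°, r = 40.225°, D_min = 137.922°, rainbow angle = 42.078°.
Angular width = |41.357° − 42.078°| = 0.722°.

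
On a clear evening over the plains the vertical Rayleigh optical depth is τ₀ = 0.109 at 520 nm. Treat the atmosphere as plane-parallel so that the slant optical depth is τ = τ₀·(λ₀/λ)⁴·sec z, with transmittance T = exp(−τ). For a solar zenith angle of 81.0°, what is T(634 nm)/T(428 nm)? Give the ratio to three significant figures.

3.33

Airmass: sec 81.0° = 6.3925.
τ(634 nm) = 0.109 × (520/634)⁴ × 6.3925 = 0.109 × 0.4525 × 6.3925 = 0.3153.
τ(428 nm) = 0.109 × (520/428)⁴ × 6.3925 = 0.109 × 2.1789 × 6.3925 = 1.5182.
T(634)/T(428) = exp(τ_B − τ_A) = exp(1.2029) = 3.3297.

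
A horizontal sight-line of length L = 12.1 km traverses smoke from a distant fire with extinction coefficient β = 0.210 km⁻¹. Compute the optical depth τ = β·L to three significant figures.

τ = β·L = 0.210 × 12.1 = 2.5410.

2.54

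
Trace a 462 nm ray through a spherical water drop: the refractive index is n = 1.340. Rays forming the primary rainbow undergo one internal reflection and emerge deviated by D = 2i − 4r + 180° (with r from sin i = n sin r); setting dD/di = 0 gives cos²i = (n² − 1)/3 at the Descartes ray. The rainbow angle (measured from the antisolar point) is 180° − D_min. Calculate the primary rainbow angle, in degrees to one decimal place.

cos²i = (1.79560 − 1)/3 = 0.26520; i = arccos(0.51498) = 59.004°.
sin r = sin 59.004°/1.340 = 0.63971; r = 39.770°.
D_min = 2·59.004° − 4·39.770° + 180° = 138.929°.
Rainbow angle = 180° − D_min = 41.071°.

41.1°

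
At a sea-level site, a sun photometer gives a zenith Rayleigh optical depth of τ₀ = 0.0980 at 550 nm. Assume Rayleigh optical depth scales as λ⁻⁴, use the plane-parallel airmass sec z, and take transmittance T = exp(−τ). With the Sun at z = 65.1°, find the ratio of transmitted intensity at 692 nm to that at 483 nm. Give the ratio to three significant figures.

Airmass: sec 65.1° = 2.3751.
τ(692 nm) = 0.0980 × (550/692)⁴ × 2.3751 = 0.0980 × 0.3990 × 2.3751 = 0.0929.
τ(483 nm) = 0.0980 × (550/483)⁴ × 2.3751 = 0.0980 × 1.6814 × 2.3751 = 0.3914.
T(692)/T(483) = exp(τ_B − τ_A) = exp(0.2985) = 1.3478.

1.35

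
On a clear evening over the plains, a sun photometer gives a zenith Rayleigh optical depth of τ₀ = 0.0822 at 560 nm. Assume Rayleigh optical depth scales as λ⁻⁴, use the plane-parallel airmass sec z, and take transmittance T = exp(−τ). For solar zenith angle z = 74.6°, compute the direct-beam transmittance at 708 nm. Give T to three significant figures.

sec 74.6° = 3.7657.
τ = 0.0822 × (560/708)⁴ × 3.7657 = 0.0822 × 0.3914 × 3.7657 = 0.1212.
T = exp(−0.1212) = 0.8859.

0.886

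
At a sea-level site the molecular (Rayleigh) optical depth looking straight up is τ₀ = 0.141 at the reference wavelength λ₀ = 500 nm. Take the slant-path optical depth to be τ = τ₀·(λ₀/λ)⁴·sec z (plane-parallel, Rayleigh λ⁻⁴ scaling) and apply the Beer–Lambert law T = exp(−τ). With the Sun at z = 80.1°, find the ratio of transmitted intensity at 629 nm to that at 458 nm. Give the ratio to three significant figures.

Airmass: sec 80.1° = 5.8164.
τ(629 nm) = 0.141 × (500/629)⁴ × 5.8164 = 0.141 × 0.3993 × 5.8164 = 0.3275.
τ(458 nm) = 0.141 × (500/458)⁴ × 5.8164 = 0.141 × 1.4204 × 5.8164 = 1.1649.
T(629)/T(458) = exp(τ_B − τ_A) = exp(0.8374) = 2.3105.

2.31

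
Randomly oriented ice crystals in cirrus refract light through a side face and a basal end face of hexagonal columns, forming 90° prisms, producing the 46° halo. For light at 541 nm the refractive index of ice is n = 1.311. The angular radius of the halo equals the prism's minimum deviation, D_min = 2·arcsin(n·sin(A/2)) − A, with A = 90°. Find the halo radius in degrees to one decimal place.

n·sin(A/2) = 1.311 × sin 45° = 1.311 × 0.7071 = 0.9270.
D_min = 2·arcsin(0.9270) − 90° = 2 × 67.974° − 90° = 45.949°.

45.9°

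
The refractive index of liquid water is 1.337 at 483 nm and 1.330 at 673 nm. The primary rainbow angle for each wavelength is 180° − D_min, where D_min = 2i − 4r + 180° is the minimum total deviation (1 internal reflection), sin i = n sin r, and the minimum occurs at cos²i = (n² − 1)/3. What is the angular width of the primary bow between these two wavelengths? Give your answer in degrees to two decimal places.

At 483 nm (n = 1.337): cos²i = 0.26252 → i = 59.178°, r = 39.964°, D_min = 138.500°, rainbow angle = 41.500°.
At 673 nm (n = 1.330): cos²i = 0.25630 → i = 59.585°, r = 40.422°, D_min = 137.484°, rainbow angle = 42.516°.
Angular width = |41.500° − 42.516°| = 1.016°.

1.02°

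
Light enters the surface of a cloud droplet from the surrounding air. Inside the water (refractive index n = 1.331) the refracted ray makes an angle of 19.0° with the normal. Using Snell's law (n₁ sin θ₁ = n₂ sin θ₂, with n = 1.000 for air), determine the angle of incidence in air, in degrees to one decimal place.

Snell: sin θ_i = n · sin θ_r = 1.331 × sin 19.0° = 1.331 × 0.3256 = 0.4333.
θ_i = arcsin(0.4333) = 25.68°.

25.7°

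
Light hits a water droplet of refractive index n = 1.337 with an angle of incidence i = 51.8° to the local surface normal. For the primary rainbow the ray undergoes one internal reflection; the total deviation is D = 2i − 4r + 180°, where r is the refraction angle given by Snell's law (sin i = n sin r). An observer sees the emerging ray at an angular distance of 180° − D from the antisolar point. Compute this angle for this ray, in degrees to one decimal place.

40.4°

sin r = sin 51.8° / 1.337 = 0.7859/1.337 = 0.5878; r = 36.00°.
D = 2·51.8° − 4·36.00° + 180° = 103.60° − 144.00° + 180° = 139.60°.
Angle from antisolar point = 180° − D = 40.40°.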